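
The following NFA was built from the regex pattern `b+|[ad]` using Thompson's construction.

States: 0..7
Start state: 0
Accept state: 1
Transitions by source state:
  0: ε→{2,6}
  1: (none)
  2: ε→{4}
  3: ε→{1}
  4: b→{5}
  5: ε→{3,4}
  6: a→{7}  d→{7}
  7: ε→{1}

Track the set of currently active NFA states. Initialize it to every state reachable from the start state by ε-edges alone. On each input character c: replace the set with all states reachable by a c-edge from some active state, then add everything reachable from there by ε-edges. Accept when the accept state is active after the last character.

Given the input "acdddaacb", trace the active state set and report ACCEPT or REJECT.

start: ε-closure({0}) = {0,2,4,6}
'a' @ 1: {1,7}  (accept∈set)
'c' @ 2: {}  — state set empty
rest 'dddaacb' ignored (set empty)
end set {} — state 1 not in

Answer: REJECT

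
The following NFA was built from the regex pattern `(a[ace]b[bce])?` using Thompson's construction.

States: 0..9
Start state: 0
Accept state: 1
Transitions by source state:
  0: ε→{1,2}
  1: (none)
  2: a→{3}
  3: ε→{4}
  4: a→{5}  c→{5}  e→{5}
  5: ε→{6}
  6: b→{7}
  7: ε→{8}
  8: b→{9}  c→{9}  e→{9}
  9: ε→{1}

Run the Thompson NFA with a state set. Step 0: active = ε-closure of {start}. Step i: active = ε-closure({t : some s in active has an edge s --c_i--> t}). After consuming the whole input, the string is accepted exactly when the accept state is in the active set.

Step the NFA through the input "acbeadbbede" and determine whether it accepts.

Answer: REJECT

Trace:
S₀ = ε-closure({0}) = {0,1,2}
'a' @ 1: {3,4}
'c' @ 2: {5,6}
'b' @ 3: {7,8}
'e' @ 4: {1,9}  ✓accept
'a' @ 5: {}  — state set empty
rest 'dbbede' ignored (set empty)
after full input: {}  (accept=1 not in)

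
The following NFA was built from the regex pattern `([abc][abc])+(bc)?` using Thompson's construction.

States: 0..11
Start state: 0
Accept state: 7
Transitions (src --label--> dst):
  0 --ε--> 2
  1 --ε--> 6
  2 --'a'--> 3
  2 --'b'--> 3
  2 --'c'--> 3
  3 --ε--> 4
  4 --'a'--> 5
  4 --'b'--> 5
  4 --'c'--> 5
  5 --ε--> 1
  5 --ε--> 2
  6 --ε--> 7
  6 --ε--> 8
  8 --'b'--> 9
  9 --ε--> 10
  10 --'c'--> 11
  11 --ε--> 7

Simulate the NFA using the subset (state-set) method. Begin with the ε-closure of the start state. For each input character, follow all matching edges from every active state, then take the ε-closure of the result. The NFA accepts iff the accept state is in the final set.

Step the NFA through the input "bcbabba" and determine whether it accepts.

Answer: REJECT

Steps:
start: ε-closure({0}) = {0,2}
'b' @ 1: {3,4}
'c' @ 2: {1,2,5,6,7,8}  [accepting]
'b' @ 3: {3,4,9,10}
'a' @ 4: {1,2,5,6,7,8}  [accepting]
'b' @ 5: {3,4,9,10}
'b' @ 6: {1,2,5,6,7,8}  [accepting]
'a' @ 7: {3,4}
final: {3,4}; accept 7 not in set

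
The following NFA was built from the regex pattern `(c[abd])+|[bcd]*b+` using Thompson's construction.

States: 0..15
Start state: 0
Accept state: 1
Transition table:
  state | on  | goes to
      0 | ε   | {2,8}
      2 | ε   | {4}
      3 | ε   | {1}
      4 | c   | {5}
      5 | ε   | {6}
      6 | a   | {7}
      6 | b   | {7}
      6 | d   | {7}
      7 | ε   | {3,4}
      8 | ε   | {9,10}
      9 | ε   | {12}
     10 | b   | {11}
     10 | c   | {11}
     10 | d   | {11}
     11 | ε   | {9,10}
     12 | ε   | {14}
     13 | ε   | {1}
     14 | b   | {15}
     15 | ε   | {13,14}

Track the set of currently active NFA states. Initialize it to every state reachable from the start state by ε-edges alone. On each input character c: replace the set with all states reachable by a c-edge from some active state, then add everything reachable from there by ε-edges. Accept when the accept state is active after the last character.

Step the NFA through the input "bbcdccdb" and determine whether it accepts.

S₀ = ε-closure({0}) = {0,2,4,8,9,10,12,14}
'b' @ 1: {1,9,10,11,12,13,14,15}  [accepting]
'b' @ 2: {1,9,10,11,12,13,14,15}  [accepting]
'c' @ 3: {9,10,11,12,14}
'd' @ 4: {9,10,11,12,14}
'c' @ 5: {9,10,11,12,14}
'c' @ 6: {9,10,11,12,14}
'd' @ 7: {9,10,11,12,14}
'b' @ 8: {1,9,10,11,12,13,14,15}  [accepting]
final: {1,9,10,11,12,13,14,15}; accept 1 in set

Answer: ACCEPT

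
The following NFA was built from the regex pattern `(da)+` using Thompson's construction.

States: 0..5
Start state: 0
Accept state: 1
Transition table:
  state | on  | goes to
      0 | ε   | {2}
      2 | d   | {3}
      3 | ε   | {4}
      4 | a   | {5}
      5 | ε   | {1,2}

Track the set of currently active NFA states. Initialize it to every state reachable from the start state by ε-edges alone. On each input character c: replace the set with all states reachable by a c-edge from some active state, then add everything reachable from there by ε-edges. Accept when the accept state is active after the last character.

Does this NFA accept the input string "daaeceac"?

initial (ε-close {0}): {0,2}
'd' @ 1: {3,4}
'a' @ 2: {1,2,5}  [accepting]
'a' @ 3: {}  — state set empty
rest 'eceac' ignored (set empty)
final: {}; accept 1 not in set

Answer: REJECT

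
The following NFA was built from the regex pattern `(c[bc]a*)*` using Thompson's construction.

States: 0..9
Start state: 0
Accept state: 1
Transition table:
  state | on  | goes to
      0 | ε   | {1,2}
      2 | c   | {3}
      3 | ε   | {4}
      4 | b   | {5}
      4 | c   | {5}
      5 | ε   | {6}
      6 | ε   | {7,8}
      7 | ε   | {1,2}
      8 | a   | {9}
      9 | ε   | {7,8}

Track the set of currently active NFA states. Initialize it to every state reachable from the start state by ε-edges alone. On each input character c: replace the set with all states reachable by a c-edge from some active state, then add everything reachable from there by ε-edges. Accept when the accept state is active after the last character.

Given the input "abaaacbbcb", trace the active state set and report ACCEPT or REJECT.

S₀ = ε-closure({0}) = {0,1,2}
'a' @ 1: {}  — no active states
rest 'baaacbbcb' ignored (set empty)
end set {} — state 1 not in

Answer: REJECT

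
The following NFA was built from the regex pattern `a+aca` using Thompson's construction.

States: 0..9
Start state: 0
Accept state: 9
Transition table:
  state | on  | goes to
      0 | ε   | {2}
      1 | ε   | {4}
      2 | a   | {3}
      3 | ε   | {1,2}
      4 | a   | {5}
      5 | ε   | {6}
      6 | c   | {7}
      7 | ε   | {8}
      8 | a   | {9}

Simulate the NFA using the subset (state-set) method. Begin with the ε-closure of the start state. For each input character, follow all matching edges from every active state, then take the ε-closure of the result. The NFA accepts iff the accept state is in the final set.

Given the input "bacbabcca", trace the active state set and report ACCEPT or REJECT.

Answer: REJECT

Derivation:
S₀ = ε-closure({0}) = {0,2}
'b' @ 1: {}  — no active states
rest 'acbabcca' ignored (set empty)
final: {}; accept 9 not in set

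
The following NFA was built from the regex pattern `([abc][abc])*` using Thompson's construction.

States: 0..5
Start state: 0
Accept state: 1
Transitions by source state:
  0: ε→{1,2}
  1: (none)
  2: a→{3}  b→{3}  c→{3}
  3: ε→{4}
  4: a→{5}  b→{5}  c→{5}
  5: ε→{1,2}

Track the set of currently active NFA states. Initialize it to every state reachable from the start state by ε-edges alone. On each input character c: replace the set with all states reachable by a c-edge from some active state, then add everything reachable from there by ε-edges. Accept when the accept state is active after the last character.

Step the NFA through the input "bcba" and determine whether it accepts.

Answer: ACCEPT

Trace:
S₀ = ε-closure({0}) = {0,1,2}
'b' @ 1: {3,4}
'c' @ 2: {1,2,5}  ✓accept
'b' @ 3: {3,4}
'a' @ 4: {1,2,5}  ✓accept
final: {1,2,5}; accept 1 in set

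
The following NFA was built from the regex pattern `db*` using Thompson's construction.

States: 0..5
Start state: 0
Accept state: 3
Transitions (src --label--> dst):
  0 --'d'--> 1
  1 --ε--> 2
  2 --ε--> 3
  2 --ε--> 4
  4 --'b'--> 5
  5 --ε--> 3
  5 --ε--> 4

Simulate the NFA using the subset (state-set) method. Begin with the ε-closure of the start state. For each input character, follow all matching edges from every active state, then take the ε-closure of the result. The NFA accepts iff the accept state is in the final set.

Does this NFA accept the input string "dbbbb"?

Answer: ACCEPT

Derivation:
start: ε-closure({0}) = {0}
'd' @ 1: {1,2,3,4}  [accepting]
'b' @ 2: {3,4,5}  [accepting]
'b' @ 3: {3,4,5}  [accepting]
'b' @ 4: {3,4,5}  [accepting]
'b' @ 5: {3,4,5}  [accepting]
final: {3,4,5}; accept 3 in set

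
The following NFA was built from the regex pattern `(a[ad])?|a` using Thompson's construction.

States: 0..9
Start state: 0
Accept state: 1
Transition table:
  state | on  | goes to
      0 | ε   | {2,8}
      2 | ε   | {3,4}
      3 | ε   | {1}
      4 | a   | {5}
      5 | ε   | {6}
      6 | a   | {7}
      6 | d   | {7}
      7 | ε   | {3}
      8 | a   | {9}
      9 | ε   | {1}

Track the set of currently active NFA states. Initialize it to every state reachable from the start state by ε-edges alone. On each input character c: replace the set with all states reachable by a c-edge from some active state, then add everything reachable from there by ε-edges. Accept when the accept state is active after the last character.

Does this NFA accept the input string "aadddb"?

Answer: REJECT

Derivation:
start: ε-closure({0}) = {0,1,2,3,4,8}
'a' @ 1: {1,5,6,9}  ✓accept
'a' @ 2: {1,3,7}  ✓accept
'd' @ 3: {}  — no active states
rest 'ddb' ignored (set empty)
end set {} — state 1 not in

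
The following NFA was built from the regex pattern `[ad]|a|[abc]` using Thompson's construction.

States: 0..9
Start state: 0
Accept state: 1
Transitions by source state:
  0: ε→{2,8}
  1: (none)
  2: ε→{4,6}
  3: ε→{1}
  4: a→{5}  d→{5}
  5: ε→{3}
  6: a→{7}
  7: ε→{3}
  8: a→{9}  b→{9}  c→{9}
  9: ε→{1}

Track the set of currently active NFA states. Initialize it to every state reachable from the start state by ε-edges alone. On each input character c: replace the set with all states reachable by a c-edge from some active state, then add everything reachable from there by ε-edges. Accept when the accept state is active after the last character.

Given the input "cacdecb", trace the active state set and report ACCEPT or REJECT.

initial (ε-close {0}): {0,2,4,6,8}
'c' @ 1: {1,9}  (accept∈set)
'a' @ 2: {}  — dead — no transitions
rest 'cdecb' ignored (set empty)
final: {}; accept 1 not in set

Answer: REJECT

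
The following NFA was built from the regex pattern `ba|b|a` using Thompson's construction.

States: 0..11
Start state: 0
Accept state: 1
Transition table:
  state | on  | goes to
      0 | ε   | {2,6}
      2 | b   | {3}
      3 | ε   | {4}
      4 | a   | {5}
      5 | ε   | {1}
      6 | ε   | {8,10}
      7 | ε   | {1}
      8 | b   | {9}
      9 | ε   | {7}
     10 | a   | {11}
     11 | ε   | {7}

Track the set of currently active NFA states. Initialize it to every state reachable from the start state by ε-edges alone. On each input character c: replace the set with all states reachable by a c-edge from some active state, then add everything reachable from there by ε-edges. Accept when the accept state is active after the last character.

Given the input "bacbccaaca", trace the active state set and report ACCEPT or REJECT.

Answer: REJECT

Steps:
start: ε-closure({0}) = {0,2,6,8,10}
'b' @ 1: {1,3,4,7,9}  [accepting]
'a' @ 2: {1,5}  [accepting]
'c' @ 3: {}  — no active states
rest 'bccaaca' ignored (set empty)
after full input: {}  (accept=1 not in)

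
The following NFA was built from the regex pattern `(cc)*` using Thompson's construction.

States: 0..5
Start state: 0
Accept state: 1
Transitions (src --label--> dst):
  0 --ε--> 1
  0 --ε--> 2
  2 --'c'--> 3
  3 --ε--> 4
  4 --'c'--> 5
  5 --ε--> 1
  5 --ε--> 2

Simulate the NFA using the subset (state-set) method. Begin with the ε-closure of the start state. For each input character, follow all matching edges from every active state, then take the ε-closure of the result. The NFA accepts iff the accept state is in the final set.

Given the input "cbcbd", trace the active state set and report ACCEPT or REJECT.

S₀ = ε-closure({0}) = {0,1,2}
'c' @ 1: {3,4}
'b' @ 2: {}  — dead — no transitions
rest 'cbd' ignored (set empty)
final: {}; accept 1 not in set

Answer: REJECT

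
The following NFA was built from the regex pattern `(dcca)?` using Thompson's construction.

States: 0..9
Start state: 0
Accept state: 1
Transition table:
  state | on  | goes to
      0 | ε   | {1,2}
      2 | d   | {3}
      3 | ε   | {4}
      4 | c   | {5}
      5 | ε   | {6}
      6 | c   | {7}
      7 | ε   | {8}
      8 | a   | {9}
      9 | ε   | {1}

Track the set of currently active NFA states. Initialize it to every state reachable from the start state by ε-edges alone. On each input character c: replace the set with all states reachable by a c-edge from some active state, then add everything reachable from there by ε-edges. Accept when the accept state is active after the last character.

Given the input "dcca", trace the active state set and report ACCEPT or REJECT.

Answer: ACCEPT

Trace:
initial (ε-close {0}): {0,1,2}
'd' @ 1: {3,4}
'c' @ 2: {5,6}
'c' @ 3: {7,8}
'a' @ 4: {1,9}  (accept∈set)
end set {1,9} — state 1 in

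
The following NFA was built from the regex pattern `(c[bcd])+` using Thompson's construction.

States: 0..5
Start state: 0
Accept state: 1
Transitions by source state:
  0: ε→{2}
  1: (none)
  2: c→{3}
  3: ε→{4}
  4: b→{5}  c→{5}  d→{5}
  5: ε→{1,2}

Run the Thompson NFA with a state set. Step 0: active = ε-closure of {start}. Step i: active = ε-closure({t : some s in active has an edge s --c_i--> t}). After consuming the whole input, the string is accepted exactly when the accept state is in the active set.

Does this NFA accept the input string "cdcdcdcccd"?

Answer: ACCEPT

Trace:
start: ε-closure({0}) = {0,2}
'c' @ 1: {3,4}
'd' @ 2: {1,2,5}  [accepting]
'c' @ 3: {3,4}
'd' @ 4: {1,2,5}  [accepting]
'c' @ 5: {3,4}
'd' @ 6: {1,2,5}  [accepting]
'c' @ 7: {3,4}
'c' @ 8: {1,2,5}  [accepting]
'c' @ 9: {3,4}
'd' @ 10: {1,2,5}  [accepting]
after full input: {1,2,5}  (accept=1 in)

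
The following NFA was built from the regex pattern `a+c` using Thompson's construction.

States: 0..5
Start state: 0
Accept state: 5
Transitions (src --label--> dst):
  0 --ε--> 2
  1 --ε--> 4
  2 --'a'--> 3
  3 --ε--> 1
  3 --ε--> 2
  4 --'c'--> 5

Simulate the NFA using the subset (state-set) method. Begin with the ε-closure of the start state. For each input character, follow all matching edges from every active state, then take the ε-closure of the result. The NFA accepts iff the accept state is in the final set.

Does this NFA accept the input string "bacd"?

Answer: REJECT

Trace:
start: ε-closure({0}) = {0,2}
'b' @ 1: {}  — state set empty
rest 'acd' ignored (set empty)
final: {}; accept 5 not in set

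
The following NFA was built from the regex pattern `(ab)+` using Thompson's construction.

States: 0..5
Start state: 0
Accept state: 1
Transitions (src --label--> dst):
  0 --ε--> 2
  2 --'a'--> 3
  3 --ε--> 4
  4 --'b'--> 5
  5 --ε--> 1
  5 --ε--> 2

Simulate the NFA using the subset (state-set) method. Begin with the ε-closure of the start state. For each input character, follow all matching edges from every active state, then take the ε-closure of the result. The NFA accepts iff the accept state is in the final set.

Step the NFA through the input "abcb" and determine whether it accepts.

Answer: REJECT

Derivation:
initial (ε-close {0}): {0,2}
'a' @ 1: {3,4}
'b' @ 2: {1,2,5}  [accepting]
'c' @ 3: {}  — state set empty
rest 'b' ignored (set empty)
after full input: {}  (accept=1 not in)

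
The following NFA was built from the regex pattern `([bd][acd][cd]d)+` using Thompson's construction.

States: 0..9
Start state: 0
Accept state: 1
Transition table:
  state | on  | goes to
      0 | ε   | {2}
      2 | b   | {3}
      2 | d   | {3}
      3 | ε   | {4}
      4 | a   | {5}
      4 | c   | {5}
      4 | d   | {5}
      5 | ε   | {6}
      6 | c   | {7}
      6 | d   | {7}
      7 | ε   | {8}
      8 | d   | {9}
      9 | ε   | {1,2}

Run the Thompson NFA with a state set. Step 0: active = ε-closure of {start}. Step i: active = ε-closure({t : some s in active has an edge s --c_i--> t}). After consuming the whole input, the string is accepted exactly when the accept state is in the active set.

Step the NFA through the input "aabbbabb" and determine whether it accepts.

Answer: REJECT

Steps:
S₀ = ε-closure({0}) = {0,2}
'a' @ 1: {}  — no active states
rest 'abbbabb' ignored (set empty)
end set {} — state 1 not in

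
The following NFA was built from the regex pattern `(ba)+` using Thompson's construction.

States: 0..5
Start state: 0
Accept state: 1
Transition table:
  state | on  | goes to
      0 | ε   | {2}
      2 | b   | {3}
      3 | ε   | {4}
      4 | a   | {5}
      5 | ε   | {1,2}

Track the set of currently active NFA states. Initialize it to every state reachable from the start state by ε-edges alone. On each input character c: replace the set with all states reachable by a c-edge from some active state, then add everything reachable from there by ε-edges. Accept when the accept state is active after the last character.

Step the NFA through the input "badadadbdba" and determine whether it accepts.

Answer: REJECT

Steps:
start: ε-closure({0}) = {0,2}
'b' @ 1: {3,4}
'a' @ 2: {1,2,5}  ✓accept
'd' @ 3: {}  — dead — no transitions
rest 'adadbdba' ignored (set empty)
final: {}; accept 1 not in set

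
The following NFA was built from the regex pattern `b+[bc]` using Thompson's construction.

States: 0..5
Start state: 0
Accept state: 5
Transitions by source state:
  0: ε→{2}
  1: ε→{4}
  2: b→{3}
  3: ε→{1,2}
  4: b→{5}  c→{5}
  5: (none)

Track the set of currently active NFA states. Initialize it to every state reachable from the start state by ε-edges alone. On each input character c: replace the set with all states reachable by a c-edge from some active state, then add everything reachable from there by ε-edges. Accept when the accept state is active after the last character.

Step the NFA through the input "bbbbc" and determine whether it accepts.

Answer: ACCEPT

Derivation:
initial (ε-close {0}): {0,2}
'b' @ 1: {1,2,3,4}
'b' @ 2: {1,2,3,4,5}  (accept∈set)
'b' @ 3: {1,2,3,4,5}  (accept∈set)
'b' @ 4: {1,2,3,4,5}  (accept∈set)
'c' @ 5: {5}  (accept∈set)
final: {5}; accept 5 in set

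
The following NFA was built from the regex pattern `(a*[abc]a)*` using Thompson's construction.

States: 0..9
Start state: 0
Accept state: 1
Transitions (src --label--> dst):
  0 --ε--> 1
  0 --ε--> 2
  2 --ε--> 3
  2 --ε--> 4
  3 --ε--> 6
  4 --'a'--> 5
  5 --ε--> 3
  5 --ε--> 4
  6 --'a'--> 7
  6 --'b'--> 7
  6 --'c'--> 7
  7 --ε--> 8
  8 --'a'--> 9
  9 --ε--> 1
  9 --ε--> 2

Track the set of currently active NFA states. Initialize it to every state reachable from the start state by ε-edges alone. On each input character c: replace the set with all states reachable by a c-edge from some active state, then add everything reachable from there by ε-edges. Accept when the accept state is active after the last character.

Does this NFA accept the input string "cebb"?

Answer: REJECT

Trace:
S₀ = ε-closure({0}) = {0,1,2,3,4,6}
'c' @ 1: {7,8}
'e' @ 2: {}  — no active states
rest 'bb' ignored (set empty)
final: {}; accept 1 not in set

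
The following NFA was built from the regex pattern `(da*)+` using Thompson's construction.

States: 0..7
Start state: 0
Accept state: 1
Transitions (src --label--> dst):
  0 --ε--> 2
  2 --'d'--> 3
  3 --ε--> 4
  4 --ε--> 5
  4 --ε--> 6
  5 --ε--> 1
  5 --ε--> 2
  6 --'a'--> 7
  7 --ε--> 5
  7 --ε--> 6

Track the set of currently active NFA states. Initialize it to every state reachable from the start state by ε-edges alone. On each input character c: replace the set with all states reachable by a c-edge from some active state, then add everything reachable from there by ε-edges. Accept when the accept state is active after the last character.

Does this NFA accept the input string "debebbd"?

initial (ε-close {0}): {0,2}
'd' @ 1: {1,2,3,4,5,6}  ✓accept
'e' @ 2: {}  — state set empty
rest 'bebbd' ignored (set empty)
final: {}; accept 1 not in set

Answer: REJECT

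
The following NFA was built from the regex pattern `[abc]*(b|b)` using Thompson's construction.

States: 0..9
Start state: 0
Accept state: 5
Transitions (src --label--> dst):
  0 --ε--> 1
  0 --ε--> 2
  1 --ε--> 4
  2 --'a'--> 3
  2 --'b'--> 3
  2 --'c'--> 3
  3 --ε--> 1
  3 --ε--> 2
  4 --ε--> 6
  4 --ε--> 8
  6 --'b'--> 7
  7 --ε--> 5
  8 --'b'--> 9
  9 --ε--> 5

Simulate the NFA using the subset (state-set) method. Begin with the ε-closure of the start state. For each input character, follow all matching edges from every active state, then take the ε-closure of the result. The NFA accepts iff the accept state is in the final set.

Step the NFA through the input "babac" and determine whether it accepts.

Answer: REJECT

Steps:
start: ε-closure({0}) = {0,1,2,4,6,8}
'b' @ 1: {1,2,3,4,5,6,7,8,9}  ✓accept
'a' @ 2: {1,2,3,4,6,8}
'b' @ 3: {1,2,3,4,5,6,7,8,9}  ✓accept
'a' @ 4: {1,2,3,4,6,8}
'c' @ 5: {1,2,3,4,6,8}
after full input: {1,2,3,4,6,8}  (accept=5 not in)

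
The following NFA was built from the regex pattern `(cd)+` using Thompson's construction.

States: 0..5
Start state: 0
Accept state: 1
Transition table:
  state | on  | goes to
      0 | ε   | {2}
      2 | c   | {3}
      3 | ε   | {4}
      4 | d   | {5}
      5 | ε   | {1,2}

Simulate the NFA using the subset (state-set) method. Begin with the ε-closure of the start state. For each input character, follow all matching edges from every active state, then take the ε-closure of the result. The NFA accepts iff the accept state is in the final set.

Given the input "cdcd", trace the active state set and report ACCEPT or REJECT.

initial (ε-close {0}): {0,2}
'c' @ 1: {3,4}
'd' @ 2: {1,2,5}  ✓accept
'c' @ 3: {3,4}
'd' @ 4: {1,2,5}  ✓accept
final: {1,2,5}; accept 1 in set

Answer: ACCEPT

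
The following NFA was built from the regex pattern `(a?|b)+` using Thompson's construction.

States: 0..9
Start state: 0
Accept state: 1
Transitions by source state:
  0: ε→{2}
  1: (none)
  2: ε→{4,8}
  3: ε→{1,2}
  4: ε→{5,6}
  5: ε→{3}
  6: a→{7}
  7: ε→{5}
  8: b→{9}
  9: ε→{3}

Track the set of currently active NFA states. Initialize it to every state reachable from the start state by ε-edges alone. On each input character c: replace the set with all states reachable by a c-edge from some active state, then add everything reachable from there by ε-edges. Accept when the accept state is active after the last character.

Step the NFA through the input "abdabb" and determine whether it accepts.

initial (ε-close {0}): {0,1,2,3,4,5,6,8}
'a' @ 1: {1,2,3,4,5,6,7,8}  (accept∈set)
'b' @ 2: {1,2,3,4,5,6,8,9}  (accept∈set)
'd' @ 3: {}  — dead — no transitions
rest 'abb' ignored (set empty)
end set {} — state 1 not in

Answer: REJECT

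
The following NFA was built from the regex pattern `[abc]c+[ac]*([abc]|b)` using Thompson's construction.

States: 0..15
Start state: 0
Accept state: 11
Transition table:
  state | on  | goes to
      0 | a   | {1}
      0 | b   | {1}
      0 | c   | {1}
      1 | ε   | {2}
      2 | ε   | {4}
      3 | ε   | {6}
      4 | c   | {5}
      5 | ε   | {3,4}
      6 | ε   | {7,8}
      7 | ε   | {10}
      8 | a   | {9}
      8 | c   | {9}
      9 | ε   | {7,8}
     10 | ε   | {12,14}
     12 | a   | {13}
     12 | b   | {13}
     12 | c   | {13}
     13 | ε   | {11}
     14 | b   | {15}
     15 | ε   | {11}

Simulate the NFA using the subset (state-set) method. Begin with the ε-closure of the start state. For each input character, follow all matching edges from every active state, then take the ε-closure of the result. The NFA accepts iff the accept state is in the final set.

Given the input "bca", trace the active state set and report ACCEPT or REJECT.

start: ε-closure({0}) = {0}
'b' @ 1: {1,2,4}
'c' @ 2: {3,4,5,6,7,8,10,12,14}
'a' @ 3: {7,8,9,10,11,12,13,14}  [accepting]
end set {7,8,9,10,11,12,13,14} — state 11 in

Answer: ACCEPT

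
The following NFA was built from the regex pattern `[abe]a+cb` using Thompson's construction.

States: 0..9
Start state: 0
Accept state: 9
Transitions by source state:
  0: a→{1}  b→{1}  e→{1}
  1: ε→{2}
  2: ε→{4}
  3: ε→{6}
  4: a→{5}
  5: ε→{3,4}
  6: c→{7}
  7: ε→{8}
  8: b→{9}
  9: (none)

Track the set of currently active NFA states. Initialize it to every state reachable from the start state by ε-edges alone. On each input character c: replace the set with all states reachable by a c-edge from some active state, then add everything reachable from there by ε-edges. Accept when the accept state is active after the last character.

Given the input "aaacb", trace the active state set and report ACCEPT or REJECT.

start: ε-closure({0}) = {0}
'a' @ 1: {1,2,4}
'a' @ 2: {3,4,5,6}
'a' @ 3: {3,4,5,6}
'c' @ 4: {7,8}
'b' @ 5: {9}  ✓accept
after full input: {9}  (accept=9 in)

Answer: ACCEPT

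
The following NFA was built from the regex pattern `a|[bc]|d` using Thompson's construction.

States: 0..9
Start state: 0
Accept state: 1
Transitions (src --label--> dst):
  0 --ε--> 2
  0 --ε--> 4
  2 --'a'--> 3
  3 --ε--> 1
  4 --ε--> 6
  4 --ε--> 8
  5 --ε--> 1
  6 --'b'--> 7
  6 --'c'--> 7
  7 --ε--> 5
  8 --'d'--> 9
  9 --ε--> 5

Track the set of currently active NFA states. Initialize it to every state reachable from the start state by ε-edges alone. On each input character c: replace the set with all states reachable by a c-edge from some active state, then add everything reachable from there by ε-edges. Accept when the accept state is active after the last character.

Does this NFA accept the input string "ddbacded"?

initial (ε-close {0}): {0,2,4,6,8}
'd' @ 1: {1,5,9}  [accepting]
'd' @ 2: {}  — dead — no transitions
rest 'bacded' ignored (set empty)
final: {}; accept 1 not in set

Answer: REJECT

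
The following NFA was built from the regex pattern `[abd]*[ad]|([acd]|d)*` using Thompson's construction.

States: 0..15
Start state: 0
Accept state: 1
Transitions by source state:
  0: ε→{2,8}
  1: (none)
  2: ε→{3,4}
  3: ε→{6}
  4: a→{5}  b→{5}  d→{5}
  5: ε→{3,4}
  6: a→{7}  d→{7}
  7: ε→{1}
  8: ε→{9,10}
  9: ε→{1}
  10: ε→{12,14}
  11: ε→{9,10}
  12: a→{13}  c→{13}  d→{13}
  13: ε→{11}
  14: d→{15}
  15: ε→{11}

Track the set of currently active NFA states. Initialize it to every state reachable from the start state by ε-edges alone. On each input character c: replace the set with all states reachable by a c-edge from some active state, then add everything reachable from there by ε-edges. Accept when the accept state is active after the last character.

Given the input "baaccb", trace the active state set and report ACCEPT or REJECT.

start: ε-closure({0}) = {0,1,2,3,4,6,8,9,10,12,14}
'b' @ 1: {3,4,5,6}
'a' @ 2: {1,3,4,5,6,7}  [accepting]
'a' @ 3: {1,3,4,5,6,7}  [accepting]
'c' @ 4: {}  — no active states
rest 'cb' ignored (set empty)
end set {} — state 1 not in

Answer: REJECT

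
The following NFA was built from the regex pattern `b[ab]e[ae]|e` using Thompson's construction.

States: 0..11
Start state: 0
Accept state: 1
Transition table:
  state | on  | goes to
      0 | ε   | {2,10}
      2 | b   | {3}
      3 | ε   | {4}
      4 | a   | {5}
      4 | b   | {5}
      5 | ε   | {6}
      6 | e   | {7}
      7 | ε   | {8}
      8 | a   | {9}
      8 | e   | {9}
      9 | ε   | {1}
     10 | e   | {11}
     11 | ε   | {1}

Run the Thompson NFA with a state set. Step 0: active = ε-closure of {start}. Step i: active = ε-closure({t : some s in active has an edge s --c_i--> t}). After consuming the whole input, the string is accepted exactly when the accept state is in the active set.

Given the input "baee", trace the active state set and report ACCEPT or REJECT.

initial (ε-close {0}): {0,2,10}
'b' @ 1: {3,4}
'a' @ 2: {5,6}
'e' @ 3: {7,8}
'e' @ 4: {1,9}  (accept∈set)
end set {1,9} — state 1 in

Answer: ACCEPT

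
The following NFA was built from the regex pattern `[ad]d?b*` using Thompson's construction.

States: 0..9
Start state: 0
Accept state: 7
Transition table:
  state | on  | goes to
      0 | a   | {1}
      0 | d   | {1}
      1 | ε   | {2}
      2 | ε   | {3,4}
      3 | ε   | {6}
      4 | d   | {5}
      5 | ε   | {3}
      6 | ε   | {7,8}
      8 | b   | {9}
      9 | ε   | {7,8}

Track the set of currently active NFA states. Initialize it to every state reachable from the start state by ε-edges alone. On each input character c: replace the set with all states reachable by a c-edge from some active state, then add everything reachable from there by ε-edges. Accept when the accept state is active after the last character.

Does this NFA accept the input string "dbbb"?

initial (ε-close {0}): {0}
'd' @ 1: {1,2,3,4,6,7,8}  ✓accept
'b' @ 2: {7,8,9}  ✓accept
'b' @ 3: {7,8,9}  ✓accept
'b' @ 4: {7,8,9}  ✓accept
final: {7,8,9}; accept 7 in set

Answer: ACCEPT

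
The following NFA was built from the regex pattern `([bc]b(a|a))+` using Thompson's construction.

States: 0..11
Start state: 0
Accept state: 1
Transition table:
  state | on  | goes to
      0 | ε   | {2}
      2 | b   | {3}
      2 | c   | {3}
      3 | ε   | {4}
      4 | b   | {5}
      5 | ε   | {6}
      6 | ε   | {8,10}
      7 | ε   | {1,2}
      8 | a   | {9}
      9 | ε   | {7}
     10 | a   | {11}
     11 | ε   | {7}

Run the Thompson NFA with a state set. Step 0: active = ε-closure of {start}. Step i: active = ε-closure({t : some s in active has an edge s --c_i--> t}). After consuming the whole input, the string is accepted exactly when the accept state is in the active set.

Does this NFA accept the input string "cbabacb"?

initial (ε-close {0}): {0,2}
'c' @ 1: {3,4}
'b' @ 2: {5,6,8,10}
'a' @ 3: {1,2,7,9,11}  (accept∈set)
'b' @ 4: {3,4}
'a' @ 5: {}  — state set empty
rest 'cb' ignored (set empty)
after full input: {}  (accept=1 not in)

Answer: REJECT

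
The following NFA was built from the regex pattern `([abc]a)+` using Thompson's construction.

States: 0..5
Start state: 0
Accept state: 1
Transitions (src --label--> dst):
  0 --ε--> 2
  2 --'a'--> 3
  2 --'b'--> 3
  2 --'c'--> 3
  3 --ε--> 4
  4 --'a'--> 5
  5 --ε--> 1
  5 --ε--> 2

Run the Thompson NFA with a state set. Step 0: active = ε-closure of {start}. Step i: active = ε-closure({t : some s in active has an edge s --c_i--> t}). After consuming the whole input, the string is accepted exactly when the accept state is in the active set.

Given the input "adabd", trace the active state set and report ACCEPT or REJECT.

initial (ε-close {0}): {0,2}
'a' @ 1: {3,4}
'd' @ 2: {}  — state set empty
rest 'abd' ignored (set empty)
final: {}; accept 1 not in set

Answer: REJECT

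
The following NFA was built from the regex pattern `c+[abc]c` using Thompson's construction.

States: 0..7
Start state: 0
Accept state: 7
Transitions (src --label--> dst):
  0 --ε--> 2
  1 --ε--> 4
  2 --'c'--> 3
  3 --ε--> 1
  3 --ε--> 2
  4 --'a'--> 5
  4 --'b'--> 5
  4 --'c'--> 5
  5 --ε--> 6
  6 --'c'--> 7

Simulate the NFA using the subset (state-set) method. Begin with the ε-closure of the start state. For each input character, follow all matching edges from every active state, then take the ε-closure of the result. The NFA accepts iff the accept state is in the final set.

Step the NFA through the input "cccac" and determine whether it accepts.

Answer: ACCEPT

Derivation:
start: ε-closure({0}) = {0,2}
'c' @ 1: {1,2,3,4}
'c' @ 2: {1,2,3,4,5,6}
'c' @ 3: {1,2,3,4,5,6,7}  (accept∈set)
'a' @ 4: {5,6}
'c' @ 5: {7}  (accept∈set)
after full input: {7}  (accept=7 in)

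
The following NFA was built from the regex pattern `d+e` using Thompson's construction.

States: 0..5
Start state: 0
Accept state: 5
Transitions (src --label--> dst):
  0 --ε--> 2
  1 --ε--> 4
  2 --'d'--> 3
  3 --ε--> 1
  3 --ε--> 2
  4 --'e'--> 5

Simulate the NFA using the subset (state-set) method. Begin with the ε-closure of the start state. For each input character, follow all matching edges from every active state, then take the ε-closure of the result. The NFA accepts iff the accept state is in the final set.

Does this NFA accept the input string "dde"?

Answer: ACCEPT

Steps:
S₀ = ε-closure({0}) = {0,2}
'd' @ 1: {1,2,3,4}
'd' @ 2: {1,2,3,4}
'e' @ 3: {5}  (accept∈set)
final: {5}; accept 5 in set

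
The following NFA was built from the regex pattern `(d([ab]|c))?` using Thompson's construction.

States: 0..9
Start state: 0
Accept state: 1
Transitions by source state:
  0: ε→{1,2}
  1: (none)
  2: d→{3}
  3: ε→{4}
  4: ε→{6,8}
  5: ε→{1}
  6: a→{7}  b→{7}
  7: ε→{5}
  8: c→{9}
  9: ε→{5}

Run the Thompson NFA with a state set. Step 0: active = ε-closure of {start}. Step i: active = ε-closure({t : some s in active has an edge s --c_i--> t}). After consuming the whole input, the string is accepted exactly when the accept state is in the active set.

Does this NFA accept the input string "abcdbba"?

Answer: REJECT

Derivation:
S₀ = ε-closure({0}) = {0,1,2}
'a' @ 1: {}  — no active states
rest 'bcdbba' ignored (set empty)
after full input: {}  (accept=1 not in)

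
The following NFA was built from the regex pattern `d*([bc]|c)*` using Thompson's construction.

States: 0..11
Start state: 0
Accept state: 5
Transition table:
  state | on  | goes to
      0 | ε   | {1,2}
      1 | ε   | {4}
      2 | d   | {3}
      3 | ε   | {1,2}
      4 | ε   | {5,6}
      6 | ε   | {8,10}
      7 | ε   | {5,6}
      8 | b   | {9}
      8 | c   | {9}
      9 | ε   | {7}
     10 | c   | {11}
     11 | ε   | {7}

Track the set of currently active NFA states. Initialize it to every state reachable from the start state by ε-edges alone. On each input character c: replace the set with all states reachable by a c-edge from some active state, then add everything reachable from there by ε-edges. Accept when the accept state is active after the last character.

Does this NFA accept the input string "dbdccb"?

initial (ε-close {0}): {0,1,2,4,5,6,8,10}
'd' @ 1: {1,2,3,4,5,6,8,10}  (accept∈set)
'b' @ 2: {5,6,7,8,9,10}  (accept∈set)
'd' @ 3: {}  — no active states
rest 'ccb' ignored (set empty)
final: {}; accept 5 not in set

Answer: REJECT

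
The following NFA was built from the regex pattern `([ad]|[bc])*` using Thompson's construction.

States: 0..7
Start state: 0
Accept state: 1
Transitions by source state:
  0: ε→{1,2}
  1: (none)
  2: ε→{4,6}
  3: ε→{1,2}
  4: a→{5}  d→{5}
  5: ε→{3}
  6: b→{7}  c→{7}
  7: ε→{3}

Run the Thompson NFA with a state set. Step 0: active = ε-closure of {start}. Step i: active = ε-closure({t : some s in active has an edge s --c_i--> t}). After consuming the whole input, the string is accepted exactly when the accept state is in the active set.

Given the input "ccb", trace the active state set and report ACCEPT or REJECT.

start: ε-closure({0}) = {0,1,2,4,6}
'c' @ 1: {1,2,3,4,6,7}  (accept∈set)
'c' @ 2: {1,2,3,4,6,7}  (accept∈set)
'b' @ 3: {1,2,3,4,6,7}  (accept∈set)
final: {1,2,3,4,6,7}; accept 1 in set

Answer: ACCEPT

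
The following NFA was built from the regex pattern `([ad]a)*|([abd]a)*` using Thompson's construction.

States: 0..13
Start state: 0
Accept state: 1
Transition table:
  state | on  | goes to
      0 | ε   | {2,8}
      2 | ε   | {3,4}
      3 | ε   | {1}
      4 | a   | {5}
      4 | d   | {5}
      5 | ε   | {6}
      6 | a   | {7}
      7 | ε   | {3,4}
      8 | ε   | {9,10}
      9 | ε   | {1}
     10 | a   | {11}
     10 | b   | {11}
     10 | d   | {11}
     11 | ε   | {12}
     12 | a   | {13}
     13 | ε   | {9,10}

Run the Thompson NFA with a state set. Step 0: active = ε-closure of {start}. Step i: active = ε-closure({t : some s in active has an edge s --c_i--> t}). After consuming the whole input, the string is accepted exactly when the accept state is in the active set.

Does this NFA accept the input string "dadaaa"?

S₀ = ε-closure({0}) = {0,1,2,3,4,8,9,10}
'd' @ 1: {5,6,11,12}
'a' @ 2: {1,3,4,7,9,10,13}  [accepting]
'd' @ 3: {5,6,11,12}
'a' @ 4: {1,3,4,7,9,10,13}  [accepting]
'a' @ 5: {5,6,11,12}
'a' @ 6: {1,3,4,7,9,10,13}  [accepting]
final: {1,3,4,7,9,10,13}; accept 1 in set

Answer: ACCEPT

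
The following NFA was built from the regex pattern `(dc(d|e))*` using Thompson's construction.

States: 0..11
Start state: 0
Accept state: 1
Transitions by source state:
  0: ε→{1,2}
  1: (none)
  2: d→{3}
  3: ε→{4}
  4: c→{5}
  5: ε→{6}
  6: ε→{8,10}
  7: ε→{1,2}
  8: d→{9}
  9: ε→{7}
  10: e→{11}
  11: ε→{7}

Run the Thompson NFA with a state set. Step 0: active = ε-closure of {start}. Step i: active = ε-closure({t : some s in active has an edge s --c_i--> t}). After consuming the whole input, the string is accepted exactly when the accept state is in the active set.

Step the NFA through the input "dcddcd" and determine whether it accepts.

start: ε-closure({0}) = {0,1,2}
'd' @ 1: {3,4}
'c' @ 2: {5,6,8,10}
'd' @ 3: {1,2,7,9}  (accept∈set)
'd' @ 4: {3,4}
'c' @ 5: {5,6,8,10}
'd' @ 6: {1,2,7,9}  (accept∈set)
after full input: {1,2,7,9}  (accept=1 in)

Answer: ACCEPT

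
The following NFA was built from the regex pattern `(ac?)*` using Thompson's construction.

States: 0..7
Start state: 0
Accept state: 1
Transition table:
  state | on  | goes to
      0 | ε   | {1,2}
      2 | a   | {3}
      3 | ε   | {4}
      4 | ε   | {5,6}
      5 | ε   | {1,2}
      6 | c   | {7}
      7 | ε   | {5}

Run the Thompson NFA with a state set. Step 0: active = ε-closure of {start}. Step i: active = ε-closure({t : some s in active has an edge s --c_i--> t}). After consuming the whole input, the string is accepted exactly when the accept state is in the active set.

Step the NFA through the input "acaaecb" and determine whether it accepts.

S₀ = ε-closure({0}) = {0,1,2}
'a' @ 1: {1,2,3,4,5,6}  ✓accept
'c' @ 2: {1,2,5,7}  ✓accept
'a' @ 3: {1,2,3,4,5,6}  ✓accept
'a' @ 4: {1,2,3,4,5,6}  ✓accept
'e' @ 5: {}  — state set empty
rest 'cb' ignored (set empty)
end set {} — state 1 not in

Answer: REJECT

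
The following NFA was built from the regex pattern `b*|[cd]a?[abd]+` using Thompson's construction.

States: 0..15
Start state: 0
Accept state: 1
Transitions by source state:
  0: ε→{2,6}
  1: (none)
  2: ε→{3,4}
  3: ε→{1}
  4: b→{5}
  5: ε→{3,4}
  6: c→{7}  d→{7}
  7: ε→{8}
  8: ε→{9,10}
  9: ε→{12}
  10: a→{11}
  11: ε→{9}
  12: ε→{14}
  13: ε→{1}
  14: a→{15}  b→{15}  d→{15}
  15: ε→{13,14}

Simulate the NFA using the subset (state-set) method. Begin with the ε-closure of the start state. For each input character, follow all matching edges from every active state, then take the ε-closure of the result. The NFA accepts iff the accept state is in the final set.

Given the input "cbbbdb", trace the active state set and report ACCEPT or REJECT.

S₀ = ε-closure({0}) = {0,1,2,3,4,6}
'c' @ 1: {7,8,9,10,12,14}
'b' @ 2: {1,13,14,15}  (accept∈set)
'b' @ 3: {1,13,14,15}  (accept∈set)
'b' @ 4: {1,13,14,15}  (accept∈set)
'd' @ 5: {1,13,14,15}  (accept∈set)
'b' @ 6: {1,13,14,15}  (accept∈set)
after full input: {1,13,14,15}  (accept=1 in)

Answer: ACCEPT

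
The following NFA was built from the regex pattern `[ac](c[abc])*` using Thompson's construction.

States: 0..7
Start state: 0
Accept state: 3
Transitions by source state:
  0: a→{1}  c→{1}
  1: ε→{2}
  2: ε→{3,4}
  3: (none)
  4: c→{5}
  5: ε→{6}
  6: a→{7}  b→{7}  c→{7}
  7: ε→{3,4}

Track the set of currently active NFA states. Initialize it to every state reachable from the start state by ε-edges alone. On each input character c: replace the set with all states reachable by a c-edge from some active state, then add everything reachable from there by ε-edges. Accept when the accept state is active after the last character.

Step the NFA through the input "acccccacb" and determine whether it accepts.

Answer: ACCEPT

Derivation:
start: ε-closure({0}) = {0}
'a' @ 1: {1,2,3,4}  (accept∈set)
'c' @ 2: {5,6}
'c' @ 3: {3,4,7}  (accept∈set)
'c' @ 4: {5,6}
'c' @ 5: {3,4,7}  (accept∈set)
'c' @ 6: {5,6}
'a' @ 7: {3,4,7}  (accept∈set)
'c' @ 8: {5,6}
'b' @ 9: {3,4,7}  (accept∈set)
end set {3,4,7} — state 3 in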